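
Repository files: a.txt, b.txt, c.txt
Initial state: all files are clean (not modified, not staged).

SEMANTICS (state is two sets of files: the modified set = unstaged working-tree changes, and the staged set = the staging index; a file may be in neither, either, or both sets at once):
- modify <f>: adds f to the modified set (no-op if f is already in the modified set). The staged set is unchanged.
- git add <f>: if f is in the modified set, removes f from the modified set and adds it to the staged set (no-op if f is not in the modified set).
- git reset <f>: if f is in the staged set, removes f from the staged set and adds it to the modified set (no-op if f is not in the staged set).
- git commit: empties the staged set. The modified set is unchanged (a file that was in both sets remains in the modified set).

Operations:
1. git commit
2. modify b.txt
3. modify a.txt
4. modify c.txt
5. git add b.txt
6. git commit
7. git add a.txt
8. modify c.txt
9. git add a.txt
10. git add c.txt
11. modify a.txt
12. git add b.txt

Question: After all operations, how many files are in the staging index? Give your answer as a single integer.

After op 1 (git commit): modified={none} staged={none}
After op 2 (modify b.txt): modified={b.txt} staged={none}
After op 3 (modify a.txt): modified={a.txt, b.txt} staged={none}
After op 4 (modify c.txt): modified={a.txt, b.txt, c.txt} staged={none}
After op 5 (git add b.txt): modified={a.txt, c.txt} staged={b.txt}
After op 6 (git commit): modified={a.txt, c.txt} staged={none}
After op 7 (git add a.txt): modified={c.txt} staged={a.txt}
After op 8 (modify c.txt): modified={c.txt} staged={a.txt}
After op 9 (git add a.txt): modified={c.txt} staged={a.txt}
After op 10 (git add c.txt): modified={none} staged={a.txt, c.txt}
After op 11 (modify a.txt): modified={a.txt} staged={a.txt, c.txt}
After op 12 (git add b.txt): modified={a.txt} staged={a.txt, c.txt}
Final staged set: {a.txt, c.txt} -> count=2

Answer: 2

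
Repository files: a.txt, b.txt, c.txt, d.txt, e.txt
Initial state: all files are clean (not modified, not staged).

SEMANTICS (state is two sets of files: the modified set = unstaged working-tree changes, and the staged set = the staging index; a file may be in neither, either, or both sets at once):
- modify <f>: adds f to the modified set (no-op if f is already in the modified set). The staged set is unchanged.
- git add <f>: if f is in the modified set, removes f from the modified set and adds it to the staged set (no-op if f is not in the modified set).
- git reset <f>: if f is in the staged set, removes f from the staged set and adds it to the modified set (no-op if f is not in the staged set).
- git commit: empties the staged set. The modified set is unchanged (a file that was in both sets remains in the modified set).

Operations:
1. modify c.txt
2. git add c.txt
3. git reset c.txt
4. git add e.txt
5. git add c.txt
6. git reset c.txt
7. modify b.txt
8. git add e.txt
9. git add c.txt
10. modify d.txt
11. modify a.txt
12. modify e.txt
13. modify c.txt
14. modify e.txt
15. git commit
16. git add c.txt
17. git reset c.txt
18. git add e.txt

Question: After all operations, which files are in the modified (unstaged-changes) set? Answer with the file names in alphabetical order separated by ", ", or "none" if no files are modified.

After op 1 (modify c.txt): modified={c.txt} staged={none}
After op 2 (git add c.txt): modified={none} staged={c.txt}
After op 3 (git reset c.txt): modified={c.txt} staged={none}
After op 4 (git add e.txt): modified={c.txt} staged={none}
After op 5 (git add c.txt): modified={none} staged={c.txt}
After op 6 (git reset c.txt): modified={c.txt} staged={none}
After op 7 (modify b.txt): modified={b.txt, c.txt} staged={none}
After op 8 (git add e.txt): modified={b.txt, c.txt} staged={none}
After op 9 (git add c.txt): modified={b.txt} staged={c.txt}
After op 10 (modify d.txt): modified={b.txt, d.txt} staged={c.txt}
After op 11 (modify a.txt): modified={a.txt, b.txt, d.txt} staged={c.txt}
After op 12 (modify e.txt): modified={a.txt, b.txt, d.txt, e.txt} staged={c.txt}
After op 13 (modify c.txt): modified={a.txt, b.txt, c.txt, d.txt, e.txt} staged={c.txt}
After op 14 (modify e.txt): modified={a.txt, b.txt, c.txt, d.txt, e.txt} staged={c.txt}
After op 15 (git commit): modified={a.txt, b.txt, c.txt, d.txt, e.txt} staged={none}
After op 16 (git add c.txt): modified={a.txt, b.txt, d.txt, e.txt} staged={c.txt}
After op 17 (git reset c.txt): modified={a.txt, b.txt, c.txt, d.txt, e.txt} staged={none}
After op 18 (git add e.txt): modified={a.txt, b.txt, c.txt, d.txt} staged={e.txt}

Answer: a.txt, b.txt, c.txt, d.txt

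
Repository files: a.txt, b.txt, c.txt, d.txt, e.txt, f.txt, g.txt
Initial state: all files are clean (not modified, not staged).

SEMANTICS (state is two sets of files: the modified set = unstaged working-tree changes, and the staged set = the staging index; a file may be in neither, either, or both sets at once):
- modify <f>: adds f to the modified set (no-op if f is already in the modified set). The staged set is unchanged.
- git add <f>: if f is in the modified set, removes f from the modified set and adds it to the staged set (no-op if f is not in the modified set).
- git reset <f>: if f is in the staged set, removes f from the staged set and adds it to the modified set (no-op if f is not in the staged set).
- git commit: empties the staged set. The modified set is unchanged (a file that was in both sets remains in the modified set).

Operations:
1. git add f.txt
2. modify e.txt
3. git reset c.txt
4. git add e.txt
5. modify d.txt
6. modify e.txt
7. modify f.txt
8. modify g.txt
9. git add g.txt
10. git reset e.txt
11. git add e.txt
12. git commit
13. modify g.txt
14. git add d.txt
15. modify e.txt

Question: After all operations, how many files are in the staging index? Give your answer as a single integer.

Answer: 1

Derivation:
After op 1 (git add f.txt): modified={none} staged={none}
After op 2 (modify e.txt): modified={e.txt} staged={none}
After op 3 (git reset c.txt): modified={e.txt} staged={none}
After op 4 (git add e.txt): modified={none} staged={e.txt}
After op 5 (modify d.txt): modified={d.txt} staged={e.txt}
After op 6 (modify e.txt): modified={d.txt, e.txt} staged={e.txt}
After op 7 (modify f.txt): modified={d.txt, e.txt, f.txt} staged={e.txt}
After op 8 (modify g.txt): modified={d.txt, e.txt, f.txt, g.txt} staged={e.txt}
After op 9 (git add g.txt): modified={d.txt, e.txt, f.txt} staged={e.txt, g.txt}
After op 10 (git reset e.txt): modified={d.txt, e.txt, f.txt} staged={g.txt}
After op 11 (git add e.txt): modified={d.txt, f.txt} staged={e.txt, g.txt}
After op 12 (git commit): modified={d.txt, f.txt} staged={none}
After op 13 (modify g.txt): modified={d.txt, f.txt, g.txt} staged={none}
After op 14 (git add d.txt): modified={f.txt, g.txt} staged={d.txt}
After op 15 (modify e.txt): modified={e.txt, f.txt, g.txt} staged={d.txt}
Final staged set: {d.txt} -> count=1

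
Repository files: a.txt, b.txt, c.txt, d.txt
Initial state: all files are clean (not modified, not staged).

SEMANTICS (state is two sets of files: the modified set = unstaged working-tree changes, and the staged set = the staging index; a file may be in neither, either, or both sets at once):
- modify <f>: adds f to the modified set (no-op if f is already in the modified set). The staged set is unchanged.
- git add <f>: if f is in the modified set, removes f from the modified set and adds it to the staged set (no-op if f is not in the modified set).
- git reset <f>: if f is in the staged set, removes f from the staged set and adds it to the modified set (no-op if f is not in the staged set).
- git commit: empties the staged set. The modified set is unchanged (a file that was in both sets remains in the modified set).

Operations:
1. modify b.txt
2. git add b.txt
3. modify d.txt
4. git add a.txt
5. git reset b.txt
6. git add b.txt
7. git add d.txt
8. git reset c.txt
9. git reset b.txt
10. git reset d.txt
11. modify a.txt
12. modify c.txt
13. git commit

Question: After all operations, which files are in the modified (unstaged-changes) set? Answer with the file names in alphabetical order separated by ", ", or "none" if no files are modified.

Answer: a.txt, b.txt, c.txt, d.txt

Derivation:
After op 1 (modify b.txt): modified={b.txt} staged={none}
After op 2 (git add b.txt): modified={none} staged={b.txt}
After op 3 (modify d.txt): modified={d.txt} staged={b.txt}
After op 4 (git add a.txt): modified={d.txt} staged={b.txt}
After op 5 (git reset b.txt): modified={b.txt, d.txt} staged={none}
After op 6 (git add b.txt): modified={d.txt} staged={b.txt}
After op 7 (git add d.txt): modified={none} staged={b.txt, d.txt}
After op 8 (git reset c.txt): modified={none} staged={b.txt, d.txt}
After op 9 (git reset b.txt): modified={b.txt} staged={d.txt}
After op 10 (git reset d.txt): modified={b.txt, d.txt} staged={none}
After op 11 (modify a.txt): modified={a.txt, b.txt, d.txt} staged={none}
After op 12 (modify c.txt): modified={a.txt, b.txt, c.txt, d.txt} staged={none}
After op 13 (git commit): modified={a.txt, b.txt, c.txt, d.txt} staged={none}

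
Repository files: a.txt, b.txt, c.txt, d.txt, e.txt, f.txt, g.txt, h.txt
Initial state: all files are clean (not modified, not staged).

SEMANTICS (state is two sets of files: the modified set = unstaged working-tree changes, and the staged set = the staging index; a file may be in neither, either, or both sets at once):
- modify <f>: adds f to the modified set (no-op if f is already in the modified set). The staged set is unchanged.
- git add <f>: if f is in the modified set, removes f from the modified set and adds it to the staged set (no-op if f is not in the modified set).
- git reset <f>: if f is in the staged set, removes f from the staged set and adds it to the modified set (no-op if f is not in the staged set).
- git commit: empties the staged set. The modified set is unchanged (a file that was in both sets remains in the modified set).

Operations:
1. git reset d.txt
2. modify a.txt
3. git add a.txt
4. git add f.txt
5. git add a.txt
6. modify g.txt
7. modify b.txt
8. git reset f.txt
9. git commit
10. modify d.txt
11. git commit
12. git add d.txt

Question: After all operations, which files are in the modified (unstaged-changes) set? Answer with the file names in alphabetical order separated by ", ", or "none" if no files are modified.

Answer: b.txt, g.txt

Derivation:
After op 1 (git reset d.txt): modified={none} staged={none}
After op 2 (modify a.txt): modified={a.txt} staged={none}
After op 3 (git add a.txt): modified={none} staged={a.txt}
After op 4 (git add f.txt): modified={none} staged={a.txt}
After op 5 (git add a.txt): modified={none} staged={a.txt}
After op 6 (modify g.txt): modified={g.txt} staged={a.txt}
After op 7 (modify b.txt): modified={b.txt, g.txt} staged={a.txt}
After op 8 (git reset f.txt): modified={b.txt, g.txt} staged={a.txt}
After op 9 (git commit): modified={b.txt, g.txt} staged={none}
After op 10 (modify d.txt): modified={b.txt, d.txt, g.txt} staged={none}
After op 11 (git commit): modified={b.txt, d.txt, g.txt} staged={none}
After op 12 (git add d.txt): modified={b.txt, g.txt} staged={d.txt}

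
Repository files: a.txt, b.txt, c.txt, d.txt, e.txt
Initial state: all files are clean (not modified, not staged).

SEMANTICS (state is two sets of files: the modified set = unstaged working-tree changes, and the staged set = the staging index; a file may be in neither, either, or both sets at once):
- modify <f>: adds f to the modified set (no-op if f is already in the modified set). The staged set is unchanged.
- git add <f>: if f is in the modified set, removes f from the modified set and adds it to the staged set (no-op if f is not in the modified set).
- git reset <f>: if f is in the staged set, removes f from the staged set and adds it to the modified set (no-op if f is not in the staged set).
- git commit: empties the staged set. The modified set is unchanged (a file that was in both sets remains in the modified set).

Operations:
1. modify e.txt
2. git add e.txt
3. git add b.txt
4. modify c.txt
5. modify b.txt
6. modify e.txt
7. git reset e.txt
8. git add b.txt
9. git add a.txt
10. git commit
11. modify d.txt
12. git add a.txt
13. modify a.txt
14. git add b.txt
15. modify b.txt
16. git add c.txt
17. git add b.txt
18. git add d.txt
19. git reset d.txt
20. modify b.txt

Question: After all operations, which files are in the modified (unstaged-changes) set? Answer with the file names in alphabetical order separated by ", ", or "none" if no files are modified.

Answer: a.txt, b.txt, d.txt, e.txt

Derivation:
After op 1 (modify e.txt): modified={e.txt} staged={none}
After op 2 (git add e.txt): modified={none} staged={e.txt}
After op 3 (git add b.txt): modified={none} staged={e.txt}
After op 4 (modify c.txt): modified={c.txt} staged={e.txt}
After op 5 (modify b.txt): modified={b.txt, c.txt} staged={e.txt}
After op 6 (modify e.txt): modified={b.txt, c.txt, e.txt} staged={e.txt}
After op 7 (git reset e.txt): modified={b.txt, c.txt, e.txt} staged={none}
After op 8 (git add b.txt): modified={c.txt, e.txt} staged={b.txt}
After op 9 (git add a.txt): modified={c.txt, e.txt} staged={b.txt}
After op 10 (git commit): modified={c.txt, e.txt} staged={none}
After op 11 (modify d.txt): modified={c.txt, d.txt, e.txt} staged={none}
After op 12 (git add a.txt): modified={c.txt, d.txt, e.txt} staged={none}
After op 13 (modify a.txt): modified={a.txt, c.txt, d.txt, e.txt} staged={none}
After op 14 (git add b.txt): modified={a.txt, c.txt, d.txt, e.txt} staged={none}
After op 15 (modify b.txt): modified={a.txt, b.txt, c.txt, d.txt, e.txt} staged={none}
After op 16 (git add c.txt): modified={a.txt, b.txt, d.txt, e.txt} staged={c.txt}
After op 17 (git add b.txt): modified={a.txt, d.txt, e.txt} staged={b.txt, c.txt}
After op 18 (git add d.txt): modified={a.txt, e.txt} staged={b.txt, c.txt, d.txt}
After op 19 (git reset d.txt): modified={a.txt, d.txt, e.txt} staged={b.txt, c.txt}
After op 20 (modify b.txt): modified={a.txt, b.txt, d.txt, e.txt} staged={b.txt, c.txt}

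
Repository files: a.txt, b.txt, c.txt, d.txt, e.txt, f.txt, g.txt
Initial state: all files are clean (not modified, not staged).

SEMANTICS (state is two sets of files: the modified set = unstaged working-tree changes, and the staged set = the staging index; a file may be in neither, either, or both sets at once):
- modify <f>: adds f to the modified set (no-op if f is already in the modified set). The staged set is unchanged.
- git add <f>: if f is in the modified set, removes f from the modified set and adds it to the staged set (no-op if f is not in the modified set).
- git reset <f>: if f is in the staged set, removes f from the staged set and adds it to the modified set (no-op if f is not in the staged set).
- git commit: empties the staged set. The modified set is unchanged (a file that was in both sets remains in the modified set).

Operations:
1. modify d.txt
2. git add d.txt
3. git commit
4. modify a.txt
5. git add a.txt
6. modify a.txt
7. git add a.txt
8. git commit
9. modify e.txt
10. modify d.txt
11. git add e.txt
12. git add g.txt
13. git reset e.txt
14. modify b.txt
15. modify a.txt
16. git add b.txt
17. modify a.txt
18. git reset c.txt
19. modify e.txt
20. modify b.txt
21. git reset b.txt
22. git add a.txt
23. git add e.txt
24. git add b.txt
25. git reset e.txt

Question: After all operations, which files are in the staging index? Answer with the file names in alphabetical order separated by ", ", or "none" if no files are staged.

After op 1 (modify d.txt): modified={d.txt} staged={none}
After op 2 (git add d.txt): modified={none} staged={d.txt}
After op 3 (git commit): modified={none} staged={none}
After op 4 (modify a.txt): modified={a.txt} staged={none}
After op 5 (git add a.txt): modified={none} staged={a.txt}
After op 6 (modify a.txt): modified={a.txt} staged={a.txt}
After op 7 (git add a.txt): modified={none} staged={a.txt}
After op 8 (git commit): modified={none} staged={none}
After op 9 (modify e.txt): modified={e.txt} staged={none}
After op 10 (modify d.txt): modified={d.txt, e.txt} staged={none}
After op 11 (git add e.txt): modified={d.txt} staged={e.txt}
After op 12 (git add g.txt): modified={d.txt} staged={e.txt}
After op 13 (git reset e.txt): modified={d.txt, e.txt} staged={none}
After op 14 (modify b.txt): modified={b.txt, d.txt, e.txt} staged={none}
After op 15 (modify a.txt): modified={a.txt, b.txt, d.txt, e.txt} staged={none}
After op 16 (git add b.txt): modified={a.txt, d.txt, e.txt} staged={b.txt}
After op 17 (modify a.txt): modified={a.txt, d.txt, e.txt} staged={b.txt}
After op 18 (git reset c.txt): modified={a.txt, d.txt, e.txt} staged={b.txt}
After op 19 (modify e.txt): modified={a.txt, d.txt, e.txt} staged={b.txt}
After op 20 (modify b.txt): modified={a.txt, b.txt, d.txt, e.txt} staged={b.txt}
After op 21 (git reset b.txt): modified={a.txt, b.txt, d.txt, e.txt} staged={none}
After op 22 (git add a.txt): modified={b.txt, d.txt, e.txt} staged={a.txt}
After op 23 (git add e.txt): modified={b.txt, d.txt} staged={a.txt, e.txt}
After op 24 (git add b.txt): modified={d.txt} staged={a.txt, b.txt, e.txt}
After op 25 (git reset e.txt): modified={d.txt, e.txt} staged={a.txt, b.txt}

Answer: a.txt, b.txt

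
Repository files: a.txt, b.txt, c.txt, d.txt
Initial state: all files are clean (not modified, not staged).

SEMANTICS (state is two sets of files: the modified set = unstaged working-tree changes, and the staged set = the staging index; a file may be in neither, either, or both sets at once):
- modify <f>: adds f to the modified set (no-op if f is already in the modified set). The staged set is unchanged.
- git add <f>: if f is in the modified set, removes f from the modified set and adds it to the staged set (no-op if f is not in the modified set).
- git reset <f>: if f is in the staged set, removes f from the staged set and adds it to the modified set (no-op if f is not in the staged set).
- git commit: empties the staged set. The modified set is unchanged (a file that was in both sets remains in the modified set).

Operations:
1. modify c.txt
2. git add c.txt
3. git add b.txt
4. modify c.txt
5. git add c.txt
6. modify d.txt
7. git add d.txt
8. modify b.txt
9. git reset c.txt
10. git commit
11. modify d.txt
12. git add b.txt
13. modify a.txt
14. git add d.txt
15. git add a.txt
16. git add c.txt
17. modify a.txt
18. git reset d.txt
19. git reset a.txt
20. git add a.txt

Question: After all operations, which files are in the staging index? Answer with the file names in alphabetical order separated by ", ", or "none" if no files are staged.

After op 1 (modify c.txt): modified={c.txt} staged={none}
After op 2 (git add c.txt): modified={none} staged={c.txt}
After op 3 (git add b.txt): modified={none} staged={c.txt}
After op 4 (modify c.txt): modified={c.txt} staged={c.txt}
After op 5 (git add c.txt): modified={none} staged={c.txt}
After op 6 (modify d.txt): modified={d.txt} staged={c.txt}
After op 7 (git add d.txt): modified={none} staged={c.txt, d.txt}
After op 8 (modify b.txt): modified={b.txt} staged={c.txt, d.txt}
After op 9 (git reset c.txt): modified={b.txt, c.txt} staged={d.txt}
After op 10 (git commit): modified={b.txt, c.txt} staged={none}
After op 11 (modify d.txt): modified={b.txt, c.txt, d.txt} staged={none}
After op 12 (git add b.txt): modified={c.txt, d.txt} staged={b.txt}
After op 13 (modify a.txt): modified={a.txt, c.txt, d.txt} staged={b.txt}
After op 14 (git add d.txt): modified={a.txt, c.txt} staged={b.txt, d.txt}
After op 15 (git add a.txt): modified={c.txt} staged={a.txt, b.txt, d.txt}
After op 16 (git add c.txt): modified={none} staged={a.txt, b.txt, c.txt, d.txt}
After op 17 (modify a.txt): modified={a.txt} staged={a.txt, b.txt, c.txt, d.txt}
After op 18 (git reset d.txt): modified={a.txt, d.txt} staged={a.txt, b.txt, c.txt}
After op 19 (git reset a.txt): modified={a.txt, d.txt} staged={b.txt, c.txt}
After op 20 (git add a.txt): modified={d.txt} staged={a.txt, b.txt, c.txt}

Answer: a.txt, b.txt, c.txt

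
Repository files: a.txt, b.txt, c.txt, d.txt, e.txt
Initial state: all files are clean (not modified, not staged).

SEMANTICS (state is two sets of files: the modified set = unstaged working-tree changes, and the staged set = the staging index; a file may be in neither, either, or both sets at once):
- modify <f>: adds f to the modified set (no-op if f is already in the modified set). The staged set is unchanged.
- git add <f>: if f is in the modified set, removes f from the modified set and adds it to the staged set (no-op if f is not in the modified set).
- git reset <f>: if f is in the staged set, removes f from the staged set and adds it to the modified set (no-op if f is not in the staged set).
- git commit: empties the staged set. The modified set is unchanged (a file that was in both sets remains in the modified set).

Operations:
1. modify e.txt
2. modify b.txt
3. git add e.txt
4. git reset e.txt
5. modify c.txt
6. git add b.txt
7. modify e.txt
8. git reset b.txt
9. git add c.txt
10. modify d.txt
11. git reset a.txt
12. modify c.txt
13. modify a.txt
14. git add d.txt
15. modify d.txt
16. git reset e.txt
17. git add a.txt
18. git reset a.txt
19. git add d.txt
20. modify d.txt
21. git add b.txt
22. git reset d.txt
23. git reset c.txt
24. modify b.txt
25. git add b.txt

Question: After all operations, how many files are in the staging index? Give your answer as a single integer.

Answer: 1

Derivation:
After op 1 (modify e.txt): modified={e.txt} staged={none}
After op 2 (modify b.txt): modified={b.txt, e.txt} staged={none}
After op 3 (git add e.txt): modified={b.txt} staged={e.txt}
After op 4 (git reset e.txt): modified={b.txt, e.txt} staged={none}
After op 5 (modify c.txt): modified={b.txt, c.txt, e.txt} staged={none}
After op 6 (git add b.txt): modified={c.txt, e.txt} staged={b.txt}
After op 7 (modify e.txt): modified={c.txt, e.txt} staged={b.txt}
After op 8 (git reset b.txt): modified={b.txt, c.txt, e.txt} staged={none}
After op 9 (git add c.txt): modified={b.txt, e.txt} staged={c.txt}
After op 10 (modify d.txt): modified={b.txt, d.txt, e.txt} staged={c.txt}
After op 11 (git reset a.txt): modified={b.txt, d.txt, e.txt} staged={c.txt}
After op 12 (modify c.txt): modified={b.txt, c.txt, d.txt, e.txt} staged={c.txt}
After op 13 (modify a.txt): modified={a.txt, b.txt, c.txt, d.txt, e.txt} staged={c.txt}
After op 14 (git add d.txt): modified={a.txt, b.txt, c.txt, e.txt} staged={c.txt, d.txt}
After op 15 (modify d.txt): modified={a.txt, b.txt, c.txt, d.txt, e.txt} staged={c.txt, d.txt}
After op 16 (git reset e.txt): modified={a.txt, b.txt, c.txt, d.txt, e.txt} staged={c.txt, d.txt}
After op 17 (git add a.txt): modified={b.txt, c.txt, d.txt, e.txt} staged={a.txt, c.txt, d.txt}
After op 18 (git reset a.txt): modified={a.txt, b.txt, c.txt, d.txt, e.txt} staged={c.txt, d.txt}
After op 19 (git add d.txt): modified={a.txt, b.txt, c.txt, e.txt} staged={c.txt, d.txt}
After op 20 (modify d.txt): modified={a.txt, b.txt, c.txt, d.txt, e.txt} staged={c.txt, d.txt}
After op 21 (git add b.txt): modified={a.txt, c.txt, d.txt, e.txt} staged={b.txt, c.txt, d.txt}
After op 22 (git reset d.txt): modified={a.txt, c.txt, d.txt, e.txt} staged={b.txt, c.txt}
After op 23 (git reset c.txt): modified={a.txt, c.txt, d.txt, e.txt} staged={b.txt}
After op 24 (modify b.txt): modified={a.txt, b.txt, c.txt, d.txt, e.txt} staged={b.txt}
After op 25 (git add b.txt): modified={a.txt, c.txt, d.txt, e.txt} staged={b.txt}
Final staged set: {b.txt} -> count=1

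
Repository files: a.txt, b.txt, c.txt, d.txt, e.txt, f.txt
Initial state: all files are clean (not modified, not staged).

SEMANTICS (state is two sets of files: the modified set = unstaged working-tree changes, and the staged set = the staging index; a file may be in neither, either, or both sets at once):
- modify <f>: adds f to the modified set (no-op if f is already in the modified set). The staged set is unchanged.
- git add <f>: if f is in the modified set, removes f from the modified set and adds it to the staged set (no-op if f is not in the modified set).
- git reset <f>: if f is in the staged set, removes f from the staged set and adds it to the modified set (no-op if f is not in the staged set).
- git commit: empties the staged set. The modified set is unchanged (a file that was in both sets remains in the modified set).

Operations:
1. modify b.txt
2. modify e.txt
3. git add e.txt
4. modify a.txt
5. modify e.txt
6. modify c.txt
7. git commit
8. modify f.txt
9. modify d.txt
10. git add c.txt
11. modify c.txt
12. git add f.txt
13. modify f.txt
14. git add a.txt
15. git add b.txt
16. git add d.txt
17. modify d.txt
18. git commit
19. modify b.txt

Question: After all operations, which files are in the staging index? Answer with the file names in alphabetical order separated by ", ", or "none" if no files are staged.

After op 1 (modify b.txt): modified={b.txt} staged={none}
After op 2 (modify e.txt): modified={b.txt, e.txt} staged={none}
After op 3 (git add e.txt): modified={b.txt} staged={e.txt}
After op 4 (modify a.txt): modified={a.txt, b.txt} staged={e.txt}
After op 5 (modify e.txt): modified={a.txt, b.txt, e.txt} staged={e.txt}
After op 6 (modify c.txt): modified={a.txt, b.txt, c.txt, e.txt} staged={e.txt}
After op 7 (git commit): modified={a.txt, b.txt, c.txt, e.txt} staged={none}
After op 8 (modify f.txt): modified={a.txt, b.txt, c.txt, e.txt, f.txt} staged={none}
After op 9 (modify d.txt): modified={a.txt, b.txt, c.txt, d.txt, e.txt, f.txt} staged={none}
After op 10 (git add c.txt): modified={a.txt, b.txt, d.txt, e.txt, f.txt} staged={c.txt}
After op 11 (modify c.txt): modified={a.txt, b.txt, c.txt, d.txt, e.txt, f.txt} staged={c.txt}
After op 12 (git add f.txt): modified={a.txt, b.txt, c.txt, d.txt, e.txt} staged={c.txt, f.txt}
After op 13 (modify f.txt): modified={a.txt, b.txt, c.txt, d.txt, e.txt, f.txt} staged={c.txt, f.txt}
After op 14 (git add a.txt): modified={b.txt, c.txt, d.txt, e.txt, f.txt} staged={a.txt, c.txt, f.txt}
After op 15 (git add b.txt): modified={c.txt, d.txt, e.txt, f.txt} staged={a.txt, b.txt, c.txt, f.txt}
After op 16 (git add d.txt): modified={c.txt, e.txt, f.txt} staged={a.txt, b.txt, c.txt, d.txt, f.txt}
After op 17 (modify d.txt): modified={c.txt, d.txt, e.txt, f.txt} staged={a.txt, b.txt, c.txt, d.txt, f.txt}
After op 18 (git commit): modified={c.txt, d.txt, e.txt, f.txt} staged={none}
After op 19 (modify b.txt): modified={b.txt, c.txt, d.txt, e.txt, f.txt} staged={none}

Answer: none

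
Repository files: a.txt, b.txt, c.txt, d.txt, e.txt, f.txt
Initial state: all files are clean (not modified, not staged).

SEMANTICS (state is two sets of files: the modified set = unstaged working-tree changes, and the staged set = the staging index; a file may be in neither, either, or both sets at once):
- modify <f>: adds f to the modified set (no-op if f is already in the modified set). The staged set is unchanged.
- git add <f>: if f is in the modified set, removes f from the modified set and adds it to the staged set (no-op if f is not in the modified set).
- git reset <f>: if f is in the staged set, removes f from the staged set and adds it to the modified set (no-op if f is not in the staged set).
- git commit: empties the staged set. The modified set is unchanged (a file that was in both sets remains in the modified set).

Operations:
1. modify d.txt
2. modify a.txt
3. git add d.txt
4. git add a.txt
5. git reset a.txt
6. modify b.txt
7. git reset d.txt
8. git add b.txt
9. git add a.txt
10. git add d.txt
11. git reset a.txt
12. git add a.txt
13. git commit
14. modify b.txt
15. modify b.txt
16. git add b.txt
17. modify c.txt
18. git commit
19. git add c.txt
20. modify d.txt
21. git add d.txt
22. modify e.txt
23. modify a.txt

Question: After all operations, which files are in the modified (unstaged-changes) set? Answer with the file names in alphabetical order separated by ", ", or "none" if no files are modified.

After op 1 (modify d.txt): modified={d.txt} staged={none}
After op 2 (modify a.txt): modified={a.txt, d.txt} staged={none}
After op 3 (git add d.txt): modified={a.txt} staged={d.txt}
After op 4 (git add a.txt): modified={none} staged={a.txt, d.txt}
After op 5 (git reset a.txt): modified={a.txt} staged={d.txt}
After op 6 (modify b.txt): modified={a.txt, b.txt} staged={d.txt}
After op 7 (git reset d.txt): modified={a.txt, b.txt, d.txt} staged={none}
After op 8 (git add b.txt): modified={a.txt, d.txt} staged={b.txt}
After op 9 (git add a.txt): modified={d.txt} staged={a.txt, b.txt}
After op 10 (git add d.txt): modified={none} staged={a.txt, b.txt, d.txt}
After op 11 (git reset a.txt): modified={a.txt} staged={b.txt, d.txt}
After op 12 (git add a.txt): modified={none} staged={a.txt, b.txt, d.txt}
After op 13 (git commit): modified={none} staged={none}
After op 14 (modify b.txt): modified={b.txt} staged={none}
After op 15 (modify b.txt): modified={b.txt} staged={none}
After op 16 (git add b.txt): modified={none} staged={b.txt}
After op 17 (modify c.txt): modified={c.txt} staged={b.txt}
After op 18 (git commit): modified={c.txt} staged={none}
After op 19 (git add c.txt): modified={none} staged={c.txt}
After op 20 (modify d.txt): modified={d.txt} staged={c.txt}
After op 21 (git add d.txt): modified={none} staged={c.txt, d.txt}
After op 22 (modify e.txt): modified={e.txt} staged={c.txt, d.txt}
After op 23 (modify a.txt): modified={a.txt, e.txt} staged={c.txt, d.txt}

Answer: a.txt, e.txt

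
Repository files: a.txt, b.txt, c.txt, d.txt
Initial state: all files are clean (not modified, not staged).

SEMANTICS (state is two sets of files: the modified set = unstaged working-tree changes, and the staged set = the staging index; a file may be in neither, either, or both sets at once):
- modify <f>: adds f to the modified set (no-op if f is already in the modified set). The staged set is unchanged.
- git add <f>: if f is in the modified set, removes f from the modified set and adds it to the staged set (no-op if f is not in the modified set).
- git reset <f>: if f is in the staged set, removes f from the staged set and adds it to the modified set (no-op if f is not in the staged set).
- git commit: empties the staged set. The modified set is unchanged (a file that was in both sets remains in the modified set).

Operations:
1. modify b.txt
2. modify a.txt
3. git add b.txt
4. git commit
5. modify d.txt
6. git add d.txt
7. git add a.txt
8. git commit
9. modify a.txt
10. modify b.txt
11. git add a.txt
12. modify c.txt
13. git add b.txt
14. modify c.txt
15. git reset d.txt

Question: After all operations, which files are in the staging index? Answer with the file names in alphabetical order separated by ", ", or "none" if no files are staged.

After op 1 (modify b.txt): modified={b.txt} staged={none}
After op 2 (modify a.txt): modified={a.txt, b.txt} staged={none}
After op 3 (git add b.txt): modified={a.txt} staged={b.txt}
After op 4 (git commit): modified={a.txt} staged={none}
After op 5 (modify d.txt): modified={a.txt, d.txt} staged={none}
After op 6 (git add d.txt): modified={a.txt} staged={d.txt}
After op 7 (git add a.txt): modified={none} staged={a.txt, d.txt}
After op 8 (git commit): modified={none} staged={none}
After op 9 (modify a.txt): modified={a.txt} staged={none}
After op 10 (modify b.txt): modified={a.txt, b.txt} staged={none}
After op 11 (git add a.txt): modified={b.txt} staged={a.txt}
After op 12 (modify c.txt): modified={b.txt, c.txt} staged={a.txt}
After op 13 (git add b.txt): modified={c.txt} staged={a.txt, b.txt}
After op 14 (modify c.txt): modified={c.txt} staged={a.txt, b.txt}
After op 15 (git reset d.txt): modified={c.txt} staged={a.txt, b.txt}

Answer: a.txt, b.txt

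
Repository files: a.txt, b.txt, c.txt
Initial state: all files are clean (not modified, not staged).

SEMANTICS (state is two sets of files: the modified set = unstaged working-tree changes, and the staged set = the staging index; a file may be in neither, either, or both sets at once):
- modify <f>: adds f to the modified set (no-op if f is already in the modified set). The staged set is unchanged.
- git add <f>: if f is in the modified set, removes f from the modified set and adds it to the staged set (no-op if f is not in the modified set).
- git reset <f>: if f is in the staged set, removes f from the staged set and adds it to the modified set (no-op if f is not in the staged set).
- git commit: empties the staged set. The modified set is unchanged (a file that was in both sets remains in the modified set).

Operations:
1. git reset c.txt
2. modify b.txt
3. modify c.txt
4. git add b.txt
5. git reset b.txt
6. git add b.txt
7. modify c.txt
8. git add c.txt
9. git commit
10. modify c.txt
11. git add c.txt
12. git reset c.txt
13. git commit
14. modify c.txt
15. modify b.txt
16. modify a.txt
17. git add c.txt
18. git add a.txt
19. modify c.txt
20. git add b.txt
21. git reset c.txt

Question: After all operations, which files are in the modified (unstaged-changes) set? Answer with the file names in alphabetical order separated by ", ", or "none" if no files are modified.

Answer: c.txt

Derivation:
After op 1 (git reset c.txt): modified={none} staged={none}
After op 2 (modify b.txt): modified={b.txt} staged={none}
After op 3 (modify c.txt): modified={b.txt, c.txt} staged={none}
After op 4 (git add b.txt): modified={c.txt} staged={b.txt}
After op 5 (git reset b.txt): modified={b.txt, c.txt} staged={none}
After op 6 (git add b.txt): modified={c.txt} staged={b.txt}
After op 7 (modify c.txt): modified={c.txt} staged={b.txt}
After op 8 (git add c.txt): modified={none} staged={b.txt, c.txt}
After op 9 (git commit): modified={none} staged={none}
After op 10 (modify c.txt): modified={c.txt} staged={none}
After op 11 (git add c.txt): modified={none} staged={c.txt}
After op 12 (git reset c.txt): modified={c.txt} staged={none}
After op 13 (git commit): modified={c.txt} staged={none}
After op 14 (modify c.txt): modified={c.txt} staged={none}
After op 15 (modify b.txt): modified={b.txt, c.txt} staged={none}
After op 16 (modify a.txt): modified={a.txt, b.txt, c.txt} staged={none}
After op 17 (git add c.txt): modified={a.txt, b.txt} staged={c.txt}
After op 18 (git add a.txt): modified={b.txt} staged={a.txt, c.txt}
After op 19 (modify c.txt): modified={b.txt, c.txt} staged={a.txt, c.txt}
After op 20 (git add b.txt): modified={c.txt} staged={a.txt, b.txt, c.txt}
After op 21 (git reset c.txt): modified={c.txt} staged={a.txt, b.txt}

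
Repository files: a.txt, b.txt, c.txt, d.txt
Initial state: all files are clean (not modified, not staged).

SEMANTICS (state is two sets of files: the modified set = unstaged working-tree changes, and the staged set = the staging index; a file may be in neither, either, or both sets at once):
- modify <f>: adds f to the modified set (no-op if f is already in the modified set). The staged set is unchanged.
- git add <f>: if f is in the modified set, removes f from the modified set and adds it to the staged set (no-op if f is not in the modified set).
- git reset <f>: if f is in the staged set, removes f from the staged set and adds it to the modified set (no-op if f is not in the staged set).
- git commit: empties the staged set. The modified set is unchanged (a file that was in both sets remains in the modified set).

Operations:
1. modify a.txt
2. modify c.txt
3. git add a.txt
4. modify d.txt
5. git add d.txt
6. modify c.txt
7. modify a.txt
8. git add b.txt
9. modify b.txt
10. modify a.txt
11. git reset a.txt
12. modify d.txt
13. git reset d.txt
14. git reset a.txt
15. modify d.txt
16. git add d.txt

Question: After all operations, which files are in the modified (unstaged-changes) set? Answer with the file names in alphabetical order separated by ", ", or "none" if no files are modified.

Answer: a.txt, b.txt, c.txt

Derivation:
After op 1 (modify a.txt): modified={a.txt} staged={none}
After op 2 (modify c.txt): modified={a.txt, c.txt} staged={none}
After op 3 (git add a.txt): modified={c.txt} staged={a.txt}
After op 4 (modify d.txt): modified={c.txt, d.txt} staged={a.txt}
After op 5 (git add d.txt): modified={c.txt} staged={a.txt, d.txt}
After op 6 (modify c.txt): modified={c.txt} staged={a.txt, d.txt}
After op 7 (modify a.txt): modified={a.txt, c.txt} staged={a.txt, d.txt}
After op 8 (git add b.txt): modified={a.txt, c.txt} staged={a.txt, d.txt}
After op 9 (modify b.txt): modified={a.txt, b.txt, c.txt} staged={a.txt, d.txt}
After op 10 (modify a.txt): modified={a.txt, b.txt, c.txt} staged={a.txt, d.txt}
After op 11 (git reset a.txt): modified={a.txt, b.txt, c.txt} staged={d.txt}
After op 12 (modify d.txt): modified={a.txt, b.txt, c.txt, d.txt} staged={d.txt}
After op 13 (git reset d.txt): modified={a.txt, b.txt, c.txt, d.txt} staged={none}
After op 14 (git reset a.txt): modified={a.txt, b.txt, c.txt, d.txt} staged={none}
After op 15 (modify d.txt): modified={a.txt, b.txt, c.txt, d.txt} staged={none}
After op 16 (git add d.txt): modified={a.txt, b.txt, c.txt} staged={d.txt}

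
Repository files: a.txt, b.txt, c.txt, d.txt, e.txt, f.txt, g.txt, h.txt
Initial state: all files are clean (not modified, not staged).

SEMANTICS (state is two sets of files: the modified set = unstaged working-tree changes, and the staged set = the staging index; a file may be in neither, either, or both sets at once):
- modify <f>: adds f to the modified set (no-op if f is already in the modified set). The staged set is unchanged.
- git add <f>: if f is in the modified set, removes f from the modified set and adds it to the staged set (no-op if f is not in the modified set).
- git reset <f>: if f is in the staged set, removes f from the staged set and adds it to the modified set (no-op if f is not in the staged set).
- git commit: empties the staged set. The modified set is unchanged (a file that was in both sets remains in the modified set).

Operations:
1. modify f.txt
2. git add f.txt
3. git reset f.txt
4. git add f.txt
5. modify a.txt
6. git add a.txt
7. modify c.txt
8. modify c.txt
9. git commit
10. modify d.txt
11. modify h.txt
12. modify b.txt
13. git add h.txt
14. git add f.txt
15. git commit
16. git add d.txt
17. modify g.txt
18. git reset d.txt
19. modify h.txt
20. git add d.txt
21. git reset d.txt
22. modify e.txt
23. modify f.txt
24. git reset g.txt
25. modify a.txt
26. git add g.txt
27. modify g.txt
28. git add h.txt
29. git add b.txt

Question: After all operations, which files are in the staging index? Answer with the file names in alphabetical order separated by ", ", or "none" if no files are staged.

Answer: b.txt, g.txt, h.txt

Derivation:
After op 1 (modify f.txt): modified={f.txt} staged={none}
After op 2 (git add f.txt): modified={none} staged={f.txt}
After op 3 (git reset f.txt): modified={f.txt} staged={none}
After op 4 (git add f.txt): modified={none} staged={f.txt}
After op 5 (modify a.txt): modified={a.txt} staged={f.txt}
After op 6 (git add a.txt): modified={none} staged={a.txt, f.txt}
After op 7 (modify c.txt): modified={c.txt} staged={a.txt, f.txt}
After op 8 (modify c.txt): modified={c.txt} staged={a.txt, f.txt}
After op 9 (git commit): modified={c.txt} staged={none}
After op 10 (modify d.txt): modified={c.txt, d.txt} staged={none}
After op 11 (modify h.txt): modified={c.txt, d.txt, h.txt} staged={none}
After op 12 (modify b.txt): modified={b.txt, c.txt, d.txt, h.txt} staged={none}
After op 13 (git add h.txt): modified={b.txt, c.txt, d.txt} staged={h.txt}
After op 14 (git add f.txt): modified={b.txt, c.txt, d.txt} staged={h.txt}
After op 15 (git commit): modified={b.txt, c.txt, d.txt} staged={none}
After op 16 (git add d.txt): modified={b.txt, c.txt} staged={d.txt}
After op 17 (modify g.txt): modified={b.txt, c.txt, g.txt} staged={d.txt}
After op 18 (git reset d.txt): modified={b.txt, c.txt, d.txt, g.txt} staged={none}
After op 19 (modify h.txt): modified={b.txt, c.txt, d.txt, g.txt, h.txt} staged={none}
After op 20 (git add d.txt): modified={b.txt, c.txt, g.txt, h.txt} staged={d.txt}
After op 21 (git reset d.txt): modified={b.txt, c.txt, d.txt, g.txt, h.txt} staged={none}
After op 22 (modify e.txt): modified={b.txt, c.txt, d.txt, e.txt, g.txt, h.txt} staged={none}
After op 23 (modify f.txt): modified={b.txt, c.txt, d.txt, e.txt, f.txt, g.txt, h.txt} staged={none}
After op 24 (git reset g.txt): modified={b.txt, c.txt, d.txt, e.txt, f.txt, g.txt, h.txt} staged={none}
After op 25 (modify a.txt): modified={a.txt, b.txt, c.txt, d.txt, e.txt, f.txt, g.txt, h.txt} staged={none}
After op 26 (git add g.txt): modified={a.txt, b.txt, c.txt, d.txt, e.txt, f.txt, h.txt} staged={g.txt}
After op 27 (modify g.txt): modified={a.txt, b.txt, c.txt, d.txt, e.txt, f.txt, g.txt, h.txt} staged={g.txt}
After op 28 (git add h.txt): modified={a.txt, b.txt, c.txt, d.txt, e.txt, f.txt, g.txt} staged={g.txt, h.txt}
After op 29 (git add b.txt): modified={a.txt, c.txt, d.txt, e.txt, f.txt, g.txt} staged={b.txt, g.txt, h.txt}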